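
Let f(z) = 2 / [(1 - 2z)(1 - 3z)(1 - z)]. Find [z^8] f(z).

57002

Partial fractions give a closed form: a_n = (-8)·2^n + (9)·3^n + (1)·1^n.
At n = 8: a_8 = 57002.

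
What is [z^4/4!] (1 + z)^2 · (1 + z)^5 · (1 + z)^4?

The EGF product rule gives c_4 = Σ_{k_1+k_2+k_3=4} C(4; k_1,k_2,k_3) · ∏ g_i(k_i), where (1+z)^2 gives the falling factorial (2)_k; (1+z)^5 gives the falling factorial (5)_k; (1+z)^4 gives the falling factorial (4)_k.
g_1(k) for k = 0…4: 1, 2, 2, 0, 0.
g_2(k) for k = 0…4: 1, 5, 20, 60, 120.
g_3(k) for k = 0…4: 1, 4, 12, 24, 24.
First combine the last two factors: h(k) = Σ_j C(k,j)·g_2(j)·g_3(k−j) for k = 0…4: 1, 9, 72, 504, 3024.
c_4 = Σ_k C(4,k)·g_1(k)·h(4−k) = 1·1·3024 + 4·2·504 + 6·2·72 = 3024 + 4032 + 864 = 7920.

7920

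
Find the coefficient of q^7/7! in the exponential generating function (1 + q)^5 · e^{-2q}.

The EGF product rule gives c_7 = Σ_{k_1+k_2=7} C(7; k_1,k_2) · ∏ g_i(k_i), where (1+q)^5 gives the falling factorial (5)_k; e^{-2q} gives (-2)^k.
g_1(k) for k = 0…7: 1, 5, 20, 60, 120, 120, 0, 0.
g_2(k) for k = 0…7: 1, -2, 4, -8, 16, -32, 64, -128.
c_7 = Σ_k C(7,k)·g_1(k)·g_2(7−k) = 1·1·(-128) + 7·5·64 + 21·20·(-32) + 35·60·16 + 35·120·(-8) + 21·120·4 = −128 + 2240 − 13440 + 33600 − 33600 + 10080 = -1248.

-1248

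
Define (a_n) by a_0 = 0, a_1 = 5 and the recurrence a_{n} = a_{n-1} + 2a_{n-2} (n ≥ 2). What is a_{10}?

The ordinary generating function has denominator 1 - y - 2y^2.
Iterating the recurrence: a_0,…,a_{10} = 0, 5, 5, 15, 25, 55, 105, 215, 425, 855, 1705.

1705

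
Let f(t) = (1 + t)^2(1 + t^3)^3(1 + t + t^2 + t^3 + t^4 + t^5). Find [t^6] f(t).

18

(1 + t)^2 has coefficients 1,2,1 for degrees 0…2.
(1 + t^3)^3 has coefficients 1,0,0,3,0,0,3 for degrees 0…6.
Finally multiplying by (1 + t + t^2 + t^3 + t^4 + t^5), the product of all factors after the first has coefficients 1,1,1,4,4,4,6 for degrees 0…6.
[t^6] = 1·6 + 2·4 + 1·4 = 18.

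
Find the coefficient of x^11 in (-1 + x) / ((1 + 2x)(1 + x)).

The denominator gives the recurrence a_n = −3a_(n−1) − 2a_(n−2) for n ≥ 2; the numerator fixes a_0 = -1, a_1 = 4.
Iterating: -1, 4, -10, 22, -46, 94, -190, 382, -766, 1534, -3070, 6142, so a_11 = 6142.

6142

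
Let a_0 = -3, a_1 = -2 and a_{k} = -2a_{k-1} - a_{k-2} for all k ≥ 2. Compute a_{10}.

The ordinary generating function has denominator 1 + 2x + x^2.
Iterating the recurrence: a_0,…,a_{10} = -3, -2, 7, -12, 17, -22, 27, -32, 37, -42, 47.

47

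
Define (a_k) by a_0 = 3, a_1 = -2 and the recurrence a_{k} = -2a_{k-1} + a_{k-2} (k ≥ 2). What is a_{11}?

The ordinary generating function has denominator 1 + 2t - t^2.
Iterating the recurrence: a_0,…,a_{11} = 3, -2, 7, -16, 39, -94, 227, -548, 1323, -3194, 7711, -18616.

-18616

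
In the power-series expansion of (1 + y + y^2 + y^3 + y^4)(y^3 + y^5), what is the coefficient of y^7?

(1 + y + y^2 + y^3 + y^4) has coefficients 1,1,1,1,1 for degrees 0…4.
(y^3 + y^5) has coefficients 0,0,0,1,0,1,0,0 for degrees 0…7.
[y^7] = 1·0 + 1·0 + 1·1 + 1·0 + 1·1 = 2.

2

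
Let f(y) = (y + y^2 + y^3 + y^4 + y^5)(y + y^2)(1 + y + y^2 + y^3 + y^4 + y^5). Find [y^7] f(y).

(y + y^2 + y^3 + y^4 + y^5) has coefficients 0,1,1,1,1,1 for degrees 0…5.
(y + y^2) has coefficients 0,1,1,0,0,0,0,0 for degrees 0…7.
Finally multiplying by (1 + y + y^2 + y^3 + y^4 + y^5), the product of all factors after the first has coefficients 0,1,2,2,2,2,2,1 for degrees 0…7.
[y^7] = 1·2 + 1·2 + 1·2 + 1·2 + 1·2 = 10.

10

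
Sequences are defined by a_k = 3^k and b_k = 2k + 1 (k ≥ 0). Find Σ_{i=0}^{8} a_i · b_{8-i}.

19673

Write out a_i and b_{8-i} for i = 0,…,8 and sum the products.
Σ = 1·17 + 3·15 + 9·13 + 27·11 + 81·9 + 243·7 + 729·5 + 2187·3 + 6561·1 = 19673.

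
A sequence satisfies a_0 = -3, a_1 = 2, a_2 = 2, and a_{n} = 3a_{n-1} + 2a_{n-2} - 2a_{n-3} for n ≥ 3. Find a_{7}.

1988

The ordinary generating function has denominator 1 - 3y - 2y^2 + 2y^3.
Iterating the recurrence: a_0,…,a_{7} = -3, 2, 2, 16, 48, 172, 580, 1988.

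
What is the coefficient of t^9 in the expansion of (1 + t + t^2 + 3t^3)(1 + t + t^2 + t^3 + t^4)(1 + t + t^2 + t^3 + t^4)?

12

(1 + t + t^2 + 3t^3) has coefficients 1,1,1,3 for degrees 0…3.
(1 + t + t^2 + t^3 + t^4) has coefficients 1,1,1,1,1,0,0,0,0,0 for degrees 0…9.
Finally multiplying by (1 + t + t^2 + t^3 + t^4), the product of all factors after the first has coefficients 1,2,3,4,5,4,3,2,1,0 for degrees 0…9.
[t^9] = 1·0 + 1·1 + 1·2 + 3·3 = 12.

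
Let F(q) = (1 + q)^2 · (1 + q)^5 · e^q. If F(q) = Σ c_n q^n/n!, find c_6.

37633

The EGF product rule gives c_6 = Σ_{k_1+k_2+k_3=6} C(6; k_1,k_2,k_3) · ∏ g_i(k_i), where (1+q)^2 gives the falling factorial (2)_k; (1+q)^5 gives the falling factorial (5)_k; e^q gives (1)^k.
g_1(k) for k = 0…6: 1, 2, 2, 0, 0, 0, 0.
g_2(k) for k = 0…6: 1, 5, 20, 60, 120, 120, 0.
g_3(k) for k = 0…6: 1, 1, 1, 1, 1, 1, 1.
First combine the last two factors: h(k) = Σ_j C(k,j)·g_2(j)·g_3(k−j) for k = 0…6: 1, 6, 31, 136, 501, 1546, 4051.
c_6 = Σ_k C(6,k)·g_1(k)·h(6−k) = 1·1·4051 + 6·2·1546 + 15·2·501 = 4051 + 18552 + 15030 = 37633.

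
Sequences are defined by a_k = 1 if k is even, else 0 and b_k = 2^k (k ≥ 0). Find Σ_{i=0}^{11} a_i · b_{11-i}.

2730

Write out a_i and b_{11-i} for i = 0,…,11 and sum the products.
Σ = 1·2048 + 0·1024 + 1·512 + 0·256 + 1·128 + 0·64 + 1·32 + 0·16 + 1·8 + 0·4 + 1·2 + 0·1 = 2730.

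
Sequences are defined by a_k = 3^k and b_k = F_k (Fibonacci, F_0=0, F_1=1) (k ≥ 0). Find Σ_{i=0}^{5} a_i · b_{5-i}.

140

The convolution is the t^5 coefficient of A(t)B(t).
Σ = 1·5 + 3·3 + 9·2 + 27·1 + 81·1 + 243·0 = 140.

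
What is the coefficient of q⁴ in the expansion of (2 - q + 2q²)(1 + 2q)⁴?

48

(2 - q + 2q²) has coefficients 2,-1,2 for degrees 0…2.
(1 + 2q)⁴ has coefficients 1,8,24,32,16 for degrees 0…4.
[q⁴] = 2·16 − 1·32 + 2·24 = 48.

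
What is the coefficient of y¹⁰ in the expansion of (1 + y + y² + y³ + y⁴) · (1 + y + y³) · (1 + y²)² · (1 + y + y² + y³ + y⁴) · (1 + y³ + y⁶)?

91

(1 + y + y² + y³ + y⁴) has coefficients 1,1,1,1,1 for degrees 0…4.
(1 + y + y³) has coefficients 1,1,0,1,0,0,0,0,0,0,0 for degrees 0…10.
Multiplying by (1 + y²)² gives running coefficients 1,1,2,3,1,3,0,1,0,0,0 for degrees 0…10.
Multiplying by (1 + y + y² + y³ + y⁴) gives running coefficients 1,2,4,7,8,10,9,8,5,4,1 for degrees 0…10.
Finally multiplying by (1 + y³ + y⁶), the product of all factors after the first has coefficients 1,2,4,8,10,14,17,18,19,20,17 for degrees 0…10.
[y¹⁰] = 1·17 + 1·20 + 1·19 + 1·18 + 1·17 = 91.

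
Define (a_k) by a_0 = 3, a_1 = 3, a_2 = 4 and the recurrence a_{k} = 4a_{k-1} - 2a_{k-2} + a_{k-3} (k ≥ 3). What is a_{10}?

88635

The ordinary generating function has denominator 1 - 4z + 2z^2 - z^3.
Iterating the recurrence: a_0,…,a_{10} = 3, 3, 4, 13, 47, 166, 583, 2047, 7188, 25241, 88635.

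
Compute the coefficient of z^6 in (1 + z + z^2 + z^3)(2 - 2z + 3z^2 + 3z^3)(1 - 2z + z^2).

-5

(1 + z + z^2 + z^3) has coefficients 1,1,1,1 for degrees 0…3.
(2 - 2z + 3z^2 + 3z^3) has coefficients 2,-2,3,3,0,0,0 for degrees 0…6.
Finally multiplying by (1 - 2z + z^2), the product of all factors after the first has coefficients 2,-6,9,-5,-3,3,0 for degrees 0…6.
[z^6] = 1·0 + 1·3 + 1·(-3) + 1·(-5) = -5.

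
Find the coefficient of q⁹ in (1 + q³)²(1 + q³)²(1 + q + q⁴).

(1 + q³)² has coefficients 1,0,0,2,0,0,1 for degrees 0…6.
(1 + q³)² has coefficients 1,0,0,2,0,0,1,0,0,0 for degrees 0…9.
Finally multiplying by (1 + q + q⁴), the product of all factors after the first has coefficients 1,1,0,2,3,0,1,3,0,0 for degrees 0…9.
[q⁹] = 1·0 + 2·1 + 1·2 = 4.

4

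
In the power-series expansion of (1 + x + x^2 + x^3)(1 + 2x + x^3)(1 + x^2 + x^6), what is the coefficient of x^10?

3

(1 + x + x^2 + x^3) has coefficients 1,1,1,1 for degrees 0…3.
(1 + 2x + x^3) has coefficients 1,2,0,1,0,0,0,0,0,0,0 for degrees 0…10.
Finally multiplying by (1 + x^2 + x^6), the product of all factors after the first has coefficients 1,2,1,3,0,1,1,2,0,1,0 for degrees 0…10.
[x^10] = 1·0 + 1·1 + 1·0 + 1·2 = 3.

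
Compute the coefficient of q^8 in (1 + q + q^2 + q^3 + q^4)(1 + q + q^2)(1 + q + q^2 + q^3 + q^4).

6

(1 + q + q^2 + q^3 + q^4) has coefficients 1,1,1,1,1 for degrees 0…4.
(1 + q + q^2) has coefficients 1,1,1,0,0,0,0,0,0 for degrees 0…8.
Finally multiplying by (1 + q + q^2 + q^3 + q^4), the product of all factors after the first has coefficients 1,2,3,3,3,2,1,0,0 for degrees 0…8.
[q^8] = 1·0 + 1·0 + 1·1 + 1·2 + 1·3 = 6.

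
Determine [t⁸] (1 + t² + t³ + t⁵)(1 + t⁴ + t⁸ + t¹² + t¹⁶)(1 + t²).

2

(1 + t² + t³ + t⁵) has coefficients 1,0,1,1,0,1 for degrees 0…5.
(1 + t⁴ + t⁸ + t¹² + t¹⁶) has coefficients 1,0,0,0,1,0,0,0,1 for degrees 0…8.
Finally multiplying by (1 + t²), the product of all factors after the first has coefficients 1,0,1,0,1,0,1,0,1 for degrees 0…8.
[t⁸] = 1·1 + 1·1 + 1·0 + 1·0 = 2.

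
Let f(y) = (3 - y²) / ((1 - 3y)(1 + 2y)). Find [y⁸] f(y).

The denominator gives the recurrence a_n = a_(n−1) + 6a_(n−2) for n ≥ 3; the numerator fixes a_0 = 3, a_1 = 3, a_2 = 20.
Iterating: 3, 3, 20, 38, 158, 386, 1334, 3650, 11654, so a_8 = 11654.

11654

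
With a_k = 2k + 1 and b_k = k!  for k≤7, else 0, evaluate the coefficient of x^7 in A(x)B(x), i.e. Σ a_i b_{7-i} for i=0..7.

Write out a_i and b_{7-i} for i = 0,…,7 and sum the products.
Σ = 1·5040 + 3·720 + 5·120 + 7·24 + 9·6 + 11·2 + 13·1 + 15·1 = 8072.

8072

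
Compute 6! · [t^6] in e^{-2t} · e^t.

1

The EGF product rule gives c_6 = Σ_{k_1+k_2=6} C(6; k_1,k_2) · ∏ g_i(k_i), where e^{-2t} gives (-2)^k; e^t gives (1)^k.
g_1(k) for k = 0…6: 1, -2, 4, -8, 16, -32, 64.
g_2(k) for k = 0…6: 1, 1, 1, 1, 1, 1, 1.
c_6 = Σ_k C(6,k)·g_1(k)·g_2(6−k) = 1·1·1 + 6·(-2)·1 + 15·4·1 + 20·(-8)·1 + 15·16·1 + 6·(-32)·1 + 1·64·1 = 1 − 12 + 60 − 160 + 240 − 192 + 64 = 1.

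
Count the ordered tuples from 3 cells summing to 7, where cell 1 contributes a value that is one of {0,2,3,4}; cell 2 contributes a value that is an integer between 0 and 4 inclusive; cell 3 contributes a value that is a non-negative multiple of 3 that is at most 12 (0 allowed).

7

The generating function for the choices is (1 + x^2 + x^3 + x^4)·(1 + x + x^2 + x^3 + x^4)·(1 + x^3 + x^6 + x^9 + x^12); the count is [x^7].
(1 + x^2 + x^3 + x^4) has coefficients 1,0,1,1,1 for degrees 0…4.
(1 + x + x^2 + x^3 + x^4) has coefficients 1,1,1,1,1,0,0,0 for degrees 0…7.
Finally multiplying by (1 + x^3 + x^6 + x^9 + x^12), the product of all factors after the first has coefficients 1,1,1,2,2,1,2,2 for degrees 0…7.
[x^7] = 1·2 + 1·1 + 1·2 + 1·2 = 7.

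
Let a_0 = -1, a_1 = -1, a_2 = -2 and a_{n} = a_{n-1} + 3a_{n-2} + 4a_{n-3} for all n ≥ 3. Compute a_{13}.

The ordinary generating function has denominator 1 - x - 3x^2 - 4x^3.
Iterating the recurrence: a_0,…,a_{13} = -1, -1, -2, -9, -19, -54, -147, -385, -1042, -2785, -7451, -19974, -53467, -143193.

-143193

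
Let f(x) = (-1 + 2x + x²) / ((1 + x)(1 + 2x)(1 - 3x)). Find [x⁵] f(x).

The denominator gives the recurrence a_n = 7a_(n−2) + 6a_(n−3) for n ≥ 3; the numerator fixes a_0 = -1, a_1 = 2, a_2 = -6.
Iterating: -1, 2, -6, 8, -30, 20, so a_5 = 20.

20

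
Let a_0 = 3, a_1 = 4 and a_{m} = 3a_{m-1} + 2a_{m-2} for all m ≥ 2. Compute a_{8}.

35694

The ordinary generating function has denominator 1 - 3x - 2x^2.
Iterating the recurrence: a_0,…,a_{8} = 3, 4, 18, 62, 222, 790, 2814, 10022, 35694.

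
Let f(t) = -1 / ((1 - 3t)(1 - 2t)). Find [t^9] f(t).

-58025

The denominator gives the recurrence a_n = 5a_(n−1) − 6a_(n−2) for n ≥ 2; the numerator fixes a_0 = -1, a_1 = -5.
Iterating: -1, -5, -19, -65, -211, -665, -2059, -6305, -19171, -58025, so a_9 = -58025.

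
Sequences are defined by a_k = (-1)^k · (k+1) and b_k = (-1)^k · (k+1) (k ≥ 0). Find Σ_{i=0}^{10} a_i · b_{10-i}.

286

The convolution is the x^10 coefficient of A(x)B(x).
Σ = 1·11 − 2·(-10) + 3·9 − 4·(-8) + 5·7 − 6·(-6) + 7·5 − 8·(-4) + 9·3 − 10·(-2) + 11·1 = 286.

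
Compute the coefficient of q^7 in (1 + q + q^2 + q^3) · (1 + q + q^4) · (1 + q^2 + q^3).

(1 + q + q^2 + q^3) has coefficients 1,1,1,1 for degrees 0…3.
(1 + q + q^4) has coefficients 1,1,0,0,1,0,0,0 for degrees 0…7.
Finally multiplying by (1 + q^2 + q^3), the product of all factors after the first has coefficients 1,1,1,2,2,0,1,1 for degrees 0…7.
[q^7] = 1·1 + 1·1 + 1·0 + 1·2 = 4.

4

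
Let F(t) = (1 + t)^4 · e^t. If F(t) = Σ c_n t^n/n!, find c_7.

The EGF product rule gives c_7 = Σ_{k_1+k_2=7} C(7; k_1,k_2) · ∏ g_i(k_i), where (1+t)^4 gives the falling factorial (4)_k; e^t gives (1)^k.
g_1(k) for k = 0…7: 1, 4, 12, 24, 24, 0, 0, 0.
g_2(k) for k = 0…7: 1, 1, 1, 1, 1, 1, 1, 1.
c_7 = Σ_k C(7,k)·g_1(k)·g_2(7−k) = 1·1·1 + 7·4·1 + 21·12·1 + 35·24·1 + 35·24·1 = 1 + 28 + 252 + 840 + 840 = 1961.

1961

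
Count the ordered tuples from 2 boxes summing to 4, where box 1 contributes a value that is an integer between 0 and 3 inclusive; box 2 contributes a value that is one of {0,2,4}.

The generating function for the choices is (1 + z + z² + z³)·(1 + z² + z⁴); the count is [z⁴].
(1 + z + z² + z³) has coefficients 1,1,1,1 for degrees 0…3.
(1 + z² + z⁴) has coefficients 1,0,1,0,1 for degrees 0…4.
[z⁴] = 1·1 + 1·0 + 1·1 + 1·0 = 2.

2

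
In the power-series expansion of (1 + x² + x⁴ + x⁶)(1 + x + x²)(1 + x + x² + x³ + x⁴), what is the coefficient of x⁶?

8

(1 + x² + x⁴ + x⁶) has coefficients 1,0,1,0,1,0,1 for degrees 0…6.
(1 + x + x²) has coefficients 1,1,1,0,0,0,0 for degrees 0…6.
Finally multiplying by (1 + x + x² + x³ + x⁴), the product of all factors after the first has coefficients 1,2,3,3,3,2,1 for degrees 0…6.
[x⁶] = 1·1 + 1·3 + 1·3 + 1·1 = 8.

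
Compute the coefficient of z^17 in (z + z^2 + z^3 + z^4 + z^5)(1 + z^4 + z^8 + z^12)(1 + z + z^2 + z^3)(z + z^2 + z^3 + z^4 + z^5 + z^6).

30

(z + z^2 + z^3 + z^4 + z^5) has coefficients 0,1,1,1,1,1 for degrees 0…5.
(1 + z^4 + z^8 + z^12) has coefficients 1,0,0,0,1,0,0,0,1,0,0,0,1,0,0,0,0,0 for degrees 0…17.
Multiplying by (1 + z + z^2 + z^3) gives running coefficients 1,1,1,1,1,1,1,1,1,1,1,1,1,1,1,1,0,0 for degrees 0…17.
Finally multiplying by (z + z^2 + z^3 + z^4 + z^5 + z^6), the product of all factors after the first has coefficients 0,1,2,3,4,5,6,6,6,6,6,6,6,6,6,6,6,5 for degrees 0…17.
[z^17] = 1·6 + 1·6 + 1·6 + 1·6 + 1·6 = 30.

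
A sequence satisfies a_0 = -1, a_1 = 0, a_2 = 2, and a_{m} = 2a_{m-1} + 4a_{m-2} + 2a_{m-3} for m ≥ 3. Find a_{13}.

The ordinary generating function has denominator 1 - 2x - 4x^2 - 2x^3.
Iterating the recurrence: a_0,…,a_{13} = -1, 0, 2, 2, 12, 36, 124, 416, 1400, 4712, 15856, 53360, 179568, 604288.

604288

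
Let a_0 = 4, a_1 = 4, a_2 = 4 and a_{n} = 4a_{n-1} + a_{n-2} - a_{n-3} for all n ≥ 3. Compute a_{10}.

The ordinary generating function has denominator 1 - 4t - t^2 + t^3.
Iterating the recurrence: a_0,…,a_{10} = 4, 4, 4, 16, 64, 268, 1120, 4684, 19588, 81916, 342568.

342568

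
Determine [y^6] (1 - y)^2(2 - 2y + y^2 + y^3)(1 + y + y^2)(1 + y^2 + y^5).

-1

(1 - y)^2 has coefficients 1,-2,1 for degrees 0…2.
(2 - 2y + y^2 + y^3) has coefficients 2,-2,1,1,0,0,0 for degrees 0…6.
Multiplying by (1 + y + y^2) gives running coefficients 2,0,1,0,2,1,0 for degrees 0…6.
Finally multiplying by (1 + y^2 + y^5), the product of all factors after the first has coefficients 2,0,3,0,3,3,2 for degrees 0…6.
[y^6] = 1·2 − 2·3 + 1·3 = -1.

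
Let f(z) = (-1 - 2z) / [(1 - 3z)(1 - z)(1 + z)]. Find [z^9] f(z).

-36905

Partial fractions give a closed form: a_n = (-15/8)·3^n + (3/4)·1^n + (1/8)·(-1)^n.
At n = 9: a_9 = -36905.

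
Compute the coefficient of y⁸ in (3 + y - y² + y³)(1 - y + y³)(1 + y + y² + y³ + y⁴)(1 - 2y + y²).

-7

(3 + y - y² + y³) has coefficients 3,1,-1,1 for degrees 0…3.
(1 - y + y³) has coefficients 1,-1,0,1,0,0,0,0,0 for degrees 0…8.
Multiplying by (1 + y + y² + y³ + y⁴) gives running coefficients 1,0,0,1,1,0,1,1,0 for degrees 0…8.
Finally multiplying by (1 - 2y + y²), the product of all factors after the first has coefficients 1,-2,1,1,-1,-1,2,-1,-1 for degrees 0…8.
[y⁸] = 3·(-1) + 1·(-1) − 1·2 + 1·(-1) = -7.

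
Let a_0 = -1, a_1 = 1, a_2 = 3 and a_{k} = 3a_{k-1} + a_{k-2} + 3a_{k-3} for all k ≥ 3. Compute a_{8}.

4215

The ordinary generating function has denominator 1 - 3z - z^2 - 3z^3.
Iterating the recurrence: a_0,…,a_{8} = -1, 1, 3, 7, 27, 97, 339, 1195, 4215.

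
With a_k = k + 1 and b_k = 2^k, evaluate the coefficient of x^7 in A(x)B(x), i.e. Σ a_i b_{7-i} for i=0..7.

502

This is [x^7] in the product of the two ordinary generating functions.
Σ = 1·128 + 2·64 + 3·32 + 4·16 + 5·8 + 6·4 + 7·2 + 8·1 = 502.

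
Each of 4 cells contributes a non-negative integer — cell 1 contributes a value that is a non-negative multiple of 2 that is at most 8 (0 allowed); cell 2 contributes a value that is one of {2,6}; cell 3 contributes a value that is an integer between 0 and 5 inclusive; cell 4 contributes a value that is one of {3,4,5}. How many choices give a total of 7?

The generating function for the choices is (1 + t^2 + t^4 + t^6 + t^8)·(t^2 + t^6)·(1 + t + t^2 + t^3 + t^4 + t^5)·(t^3 + t^4 + t^5); the count is [t^7].
(1 + t^2 + t^4 + t^6 + t^8) has coefficients 1,0,1,0,1,0,1,0 for degrees 0…7.
(t^2 + t^6) has coefficients 0,0,1,0,0,0,1,0 for degrees 0…7.
Multiplying by (1 + t + t^2 + t^3 + t^4 + t^5) gives running coefficients 0,0,1,1,1,1,2,2 for degrees 0…7.
Finally multiplying by (t^3 + t^4 + t^5), the product of all factors after the first has coefficients 0,0,0,0,0,1,2,3 for degrees 0…7.
[t^7] = 1·3 + 1·1 + 1·0 + 1·0 = 4.

4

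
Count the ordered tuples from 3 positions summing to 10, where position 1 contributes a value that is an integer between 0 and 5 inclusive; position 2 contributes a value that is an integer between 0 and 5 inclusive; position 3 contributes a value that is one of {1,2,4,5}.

The generating function for the choices is (1 + y + y² + y³ + y⁴ + y⁵)·(1 + y + y² + y³ + y⁴ + y⁵)·(y + y² + y⁴ + y⁵); the count is [y¹⁰].
(1 + y + y² + y³ + y⁴ + y⁵) has coefficients 1,1,1,1,1,1 for degrees 0…5.
(1 + y + y² + y³ + y⁴ + y⁵) has coefficients 1,1,1,1,1,1,0,0,0,0,0 for degrees 0…10.
Finally multiplying by (y + y² + y⁴ + y⁵), the product of all factors after the first has coefficients 0,1,2,2,3,4,4,3,2,2,1 for degrees 0…10.
[y¹⁰] = 1·1 + 1·2 + 1·2 + 1·3 + 1·4 + 1·4 = 16.

16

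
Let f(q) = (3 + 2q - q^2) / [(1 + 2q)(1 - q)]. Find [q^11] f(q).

The denominator gives the recurrence a_n = −a_(n−1) + 2a_(n−2) for n ≥ 3; the numerator fixes a_0 = 3, a_1 = -1, a_2 = 6.
Iterating: 3, -1, 6, -8, 20, -36, 76, -148, 300, -596, 1196, -2388, so a_11 = -2388.

-2388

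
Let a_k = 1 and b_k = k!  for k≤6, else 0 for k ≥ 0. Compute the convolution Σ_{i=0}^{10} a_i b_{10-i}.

Write out a_i and b_{10-i} for i = 0,…,10 and sum the products.
Σ = 1·0 + 1·0 + 1·0 + 1·0 + 1·720 + 1·120 + 1·24 + 1·6 + 1·2 + 1·1 + 1·1 = 874.

874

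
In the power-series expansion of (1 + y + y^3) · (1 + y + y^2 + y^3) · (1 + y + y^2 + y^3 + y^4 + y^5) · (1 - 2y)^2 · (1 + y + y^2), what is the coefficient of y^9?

(1 + y + y^3) has coefficients 1,1,0,1 for degrees 0…3.
(1 + y + y^2 + y^3) has coefficients 1,1,1,1,0,0,0,0,0,0 for degrees 0…9.
Multiplying by (1 + y + y^2 + y^3 + y^4 + y^5) gives running coefficients 1,2,3,4,4,4,3,2,1,0 for degrees 0…9.
Multiplying by (1 - 2y)^2 gives running coefficients 1,-2,-1,0,0,4,3,6,5,4 for degrees 0…9.
Finally multiplying by (1 + y + y^2), the product of all factors after the first has coefficients 1,-1,-2,-3,-1,4,7,13,14,15 for degrees 0…9.
[y^9] = 1·15 + 1·14 + 1·7 = 36.

36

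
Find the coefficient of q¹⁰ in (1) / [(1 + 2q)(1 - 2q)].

The denominator gives the recurrence a_n = 4a_(n−2) for n ≥ 2; the numerator fixes a_0 = 1, a_1 = 0.
Iterating: 1, 0, 4, 0, 16, 0, 64, 0, 256, 0, 1024, so a_10 = 1024.

1024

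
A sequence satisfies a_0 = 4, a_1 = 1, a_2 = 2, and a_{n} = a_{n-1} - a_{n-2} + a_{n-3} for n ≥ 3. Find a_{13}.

The ordinary generating function has denominator 1 - y + y^2 - y^3.
Iterating the recurrence: a_0,…,a_{13} = 4, 1, 2, 5, 4, 1, 2, 5, 4, 1, 2, 5, 4, 1.

1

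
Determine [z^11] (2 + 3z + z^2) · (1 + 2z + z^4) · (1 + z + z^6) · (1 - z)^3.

-4

(2 + 3z + z^2) has coefficients 2,3,1 for degrees 0…2.
(1 + 2z + z^4) has coefficients 1,2,0,0,1,0,0,0,0,0,0,0 for degrees 0…11.
Multiplying by (1 + z + z^6) gives running coefficients 1,3,2,0,1,1,1,2,0,0,1,0 for degrees 0…11.
Finally multiplying by (1 - z)^3, the product of all factors after the first has coefficients 1,0,-4,2,4,-4,1,1,-4,5,-1,-3 for degrees 0…11.
[z^11] = 2·(-3) + 3·(-1) + 1·5 = -4.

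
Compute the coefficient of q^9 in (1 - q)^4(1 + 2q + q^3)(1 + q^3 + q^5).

(1 - q)^4 has coefficients 1,-4,6,-4,1 for degrees 0…4.
(1 + 2q + q^3) has coefficients 1,2,0,1,0,0,0,0,0,0 for degrees 0…9.
Finally multiplying by (1 + q^3 + q^5), the product of all factors after the first has coefficients 1,2,0,2,2,1,3,0,1,0 for degrees 0…9.
[q^9] = 1·0 − 4·1 + 6·0 − 4·3 + 1·1 = -15.

-15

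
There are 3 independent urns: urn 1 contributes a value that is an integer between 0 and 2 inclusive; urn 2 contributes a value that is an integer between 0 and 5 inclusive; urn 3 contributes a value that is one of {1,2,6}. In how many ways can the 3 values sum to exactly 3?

5

The generating function for the choices is (1 + q + q^2)·(1 + q + q^2 + q^3 + q^4 + q^5)·(q + q^2 + q^6); the count is [q^3].
(1 + q + q^2) has coefficients 1,1,1 for degrees 0…2.
(1 + q + q^2 + q^3 + q^4 + q^5) has coefficients 1,1,1,1 for degrees 0…3.
Finally multiplying by (q + q^2 + q^6), the product of all factors after the first has coefficients 0,1,2,2 for degrees 0…3.
[q^3] = 1·2 + 1·2 + 1·1 = 5.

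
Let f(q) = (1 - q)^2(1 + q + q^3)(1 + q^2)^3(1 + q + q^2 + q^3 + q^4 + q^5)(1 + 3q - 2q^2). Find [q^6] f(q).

5

(1 - q)^2 has coefficients 1,-2,1 for degrees 0…2.
(1 + q + q^3) has coefficients 1,1,0,1,0,0,0 for degrees 0…6.
Multiplying by (1 + q^2)^3 gives running coefficients 1,1,3,4,3,6,1 for degrees 0…6.
Multiplying by (1 + q + q^2 + q^3 + q^4 + q^5) gives running coefficients 1,2,5,9,12,18,18 for degrees 0…6.
Finally multiplying by (1 + 3q - 2q^2), the product of all factors after the first has coefficients 1,5,9,20,29,36,48 for degrees 0…6.
[q^6] = 1·48 − 2·36 + 1·29 = 5.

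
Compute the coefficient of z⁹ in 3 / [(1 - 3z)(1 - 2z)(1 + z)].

Partial fractions give a closed form: a_n = (27/4)·3^n + (-4)·2^n + (1/4)·(-1)^n.
At n = 9: a_9 = 130812.

130812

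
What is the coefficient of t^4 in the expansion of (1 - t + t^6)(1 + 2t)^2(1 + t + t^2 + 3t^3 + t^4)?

(1 - t + t^6) has coefficients 1,-1,0,0,0 for degrees 0…4.
(1 + 2t)^2 has coefficients 1,4,4,0,0 for degrees 0…4.
Finally multiplying by (1 + t + t^2 + 3t^3 + t^4), the product of all factors after the first has coefficients 1,5,9,11,17 for degrees 0…4.
[t^4] = 1·17 − 1·11 = 6.

6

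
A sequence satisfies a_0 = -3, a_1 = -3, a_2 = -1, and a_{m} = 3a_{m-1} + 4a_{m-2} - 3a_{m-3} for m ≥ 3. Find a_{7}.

-843

The ordinary generating function has denominator 1 - 3z - 4z^2 + 3z^3.
Iterating the recurrence: a_0,…,a_{7} = -3, -3, -1, -6, -13, -60, -214, -843.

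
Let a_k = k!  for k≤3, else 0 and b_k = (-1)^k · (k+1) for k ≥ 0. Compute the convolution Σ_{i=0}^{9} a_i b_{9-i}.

25

Write out a_i and b_{9-i} for i = 0,…,9 and sum the products.
Σ = 1·(-10) + 1·9 + 2·(-8) + 6·7 + 0·(-6) + 0·5 + 0·(-4) + 0·3 + 0·(-2) + 0·1 = 25.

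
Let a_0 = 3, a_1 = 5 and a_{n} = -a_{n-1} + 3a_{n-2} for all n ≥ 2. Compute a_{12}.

The ordinary generating function has denominator 1 + y - 3y^2.
Iterating the recurrence: a_0,…,a_{12} = 3, 5, 4, 11, 1, 32, -29, 125, -212, 587, -1223, 2984, -6653.

-6653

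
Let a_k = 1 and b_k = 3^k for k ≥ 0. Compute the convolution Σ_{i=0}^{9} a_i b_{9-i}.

29524

Write out a_i and b_{9-i} for i = 0,…,9 and sum the products.
Σ = 1·19683 + 1·6561 + 1·2187 + 1·729 + 1·243 + 1·81 + 1·27 + 1·9 + 1·3 + 1·1 = 29524.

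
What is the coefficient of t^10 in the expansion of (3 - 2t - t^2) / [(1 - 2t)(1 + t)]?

The denominator gives the recurrence a_n = a_(n−1) + 2a_(n−2) for n ≥ 3; the numerator fixes a_0 = 3, a_1 = 1, a_2 = 6.
Iterating: 3, 1, 6, 8, 20, 36, 76, 148, 300, 596, 1196, so a_10 = 1196.

1196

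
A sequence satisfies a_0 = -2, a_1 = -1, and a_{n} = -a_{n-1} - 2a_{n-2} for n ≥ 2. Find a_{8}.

25

The ordinary generating function has denominator 1 + x + 2x^2.
Iterating the recurrence: a_0,…,a_{8} = -2, -1, 5, -3, -7, 13, 1, -27, 25.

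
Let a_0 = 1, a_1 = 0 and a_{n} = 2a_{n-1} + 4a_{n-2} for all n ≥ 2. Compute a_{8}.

The ordinary generating function has denominator 1 - 2y - 4y^2.
Iterating the recurrence: a_0,…,a_{8} = 1, 0, 4, 8, 32, 96, 320, 1024, 3328.

3328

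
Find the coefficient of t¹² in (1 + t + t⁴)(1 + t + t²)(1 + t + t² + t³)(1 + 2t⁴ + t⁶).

8

(1 + t + t⁴) has coefficients 1,1,0,0,1 for degrees 0…4.
(1 + t + t²) has coefficients 1,1,1,0,0,0,0,0,0,0,0,0,0 for degrees 0…12.
Multiplying by (1 + t + t² + t³) gives running coefficients 1,2,3,3,2,1,0,0,0,0,0,0,0 for degrees 0…12.
Finally multiplying by (1 + 2t⁴ + t⁶), the product of all factors after the first has coefficients 1,2,3,3,4,5,7,8,7,5,2,1,0 for degrees 0…12.
[t¹²] = 1·0 + 1·1 + 1·7 = 8.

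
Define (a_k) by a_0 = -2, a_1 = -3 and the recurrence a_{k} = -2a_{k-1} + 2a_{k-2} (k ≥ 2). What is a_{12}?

76672

The ordinary generating function has denominator 1 + 2x - 2x^2.
Iterating the recurrence: a_0,…,a_{12} = -2, -3, 2, -10, 24, -68, 184, -504, 1376, -3760, 10272, -28064, 76672.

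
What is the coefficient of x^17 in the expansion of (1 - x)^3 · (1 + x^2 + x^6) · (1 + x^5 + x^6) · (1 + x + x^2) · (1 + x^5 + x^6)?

(1 - x)^3 has coefficients 1,-3,3,-1 for degrees 0…3.
(1 + x^2 + x^6) has coefficients 1,0,1,0,0,0,1,0,0,0,0,0,0,0,0,0,0,0 for degrees 0…17.
Multiplying by (1 + x^5 + x^6) gives running coefficients 1,0,1,0,0,1,2,1,1,0,0,1,1,0,0,0,0,0 for degrees 0…17.
Multiplying by (1 + x + x^2) gives running coefficients 1,1,2,1,1,1,3,4,4,2,1,1,2,2,1,0,0,0 for degrees 0…17.
Finally multiplying by (1 + x^5 + x^6), the product of all factors after the first has coefficients 1,1,2,1,1,2,5,7,7,4,3,5,9,10,7,3,2,3 for degrees 0…17.
[x^17] = 1·3 − 3·2 + 3·3 − 1·7 = -1.

-1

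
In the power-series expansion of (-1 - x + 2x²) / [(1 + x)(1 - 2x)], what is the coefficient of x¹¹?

-1366

The denominator gives the recurrence a_n = a_(n−1) + 2a_(n−2) for n ≥ 3; the numerator fixes a_0 = -1, a_1 = -2, a_2 = -2.
Iterating: -1, -2, -2, -6, -10, -22, -42, -86, -170, -342, -682, -1366, so a_11 = -1366.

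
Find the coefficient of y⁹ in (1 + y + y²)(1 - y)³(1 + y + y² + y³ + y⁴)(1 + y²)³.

(1 + y + y²) has coefficients 1,1,1 for degrees 0…2.
(1 - y)³ has coefficients 1,-3,3,-1,0,0,0,0,0,0 for degrees 0…9.
Multiplying by (1 + y + y² + y³ + y⁴) gives running coefficients 1,-2,1,0,0,-1,2,-1,0,0 for degrees 0…9.
Finally multiplying by (1 + y²)³, the product of all factors after the first has coefficients 1,-2,4,-6,6,-7,6,-6,7,-6 for degrees 0…9.
[y⁹] = 1·(-6) + 1·7 + 1·(-6) = -5.

-5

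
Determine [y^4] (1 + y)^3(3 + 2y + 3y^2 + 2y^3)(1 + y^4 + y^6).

20

(1 + y)^3 has coefficients 1,3,3,1 for degrees 0…3.
(3 + 2y + 3y^2 + 2y^3) has coefficients 3,2,3,2,0 for degrees 0…4.
Finally multiplying by (1 + y^4 + y^6), the product of all factors after the first has coefficients 3,2,3,2,3 for degrees 0…4.
[y^4] = 1·3 + 3·2 + 3·3 + 1·2 = 20.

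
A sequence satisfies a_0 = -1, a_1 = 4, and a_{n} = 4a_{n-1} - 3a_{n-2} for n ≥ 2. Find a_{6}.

The ordinary generating function has denominator 1 - 4y + 3y^2.
Iterating the recurrence: a_0,…,a_{6} = -1, 4, 19, 64, 199, 604, 1819.

1819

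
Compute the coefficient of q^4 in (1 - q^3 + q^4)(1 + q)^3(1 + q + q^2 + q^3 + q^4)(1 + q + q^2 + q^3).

(1 - q^3 + q^4) has coefficients 1,0,0,-1,1 for degrees 0…4.
(1 + q)^3 has coefficients 1,3,3,1,0 for degrees 0…4.
Multiplying by (1 + q + q^2 + q^3 + q^4) gives running coefficients 1,4,7,8,8 for degrees 0…4.
Finally multiplying by (1 + q + q^2 + q^3), the product of all factors after the first has coefficients 1,5,12,20,27 for degrees 0…4.
[q^4] = 1·27 − 1·5 + 1·1 = 23.

23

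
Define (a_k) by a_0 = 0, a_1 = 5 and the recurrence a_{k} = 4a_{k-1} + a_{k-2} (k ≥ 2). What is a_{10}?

The ordinary generating function has denominator 1 - 4q - q^2.
Iterating the recurrence: a_0,…,a_{10} = 0, 5, 20, 85, 360, 1525, 6460, 27365, 115920, 491045, 2080100.

2080100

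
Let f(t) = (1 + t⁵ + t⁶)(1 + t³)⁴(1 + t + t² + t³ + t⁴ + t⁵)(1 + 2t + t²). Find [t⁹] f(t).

(1 + t⁵ + t⁶) has coefficients 1,0,0,0,0,1,1 for degrees 0…6.
(1 + t³)⁴ has coefficients 1,0,0,4,0,0,6,0,0,4 for degrees 0…9.
Multiplying by (1 + t + t² + t³ + t⁴ + t⁵) gives running coefficients 1,1,1,5,5,5,10,10,10,10 for degrees 0…9.
Finally multiplying by (1 + 2t + t²), the product of all factors after the first has coefficients 1,3,4,8,16,20,25,35,40,40 for degrees 0…9.
[t⁹] = 1·40 + 1·16 + 1·8 = 64.

64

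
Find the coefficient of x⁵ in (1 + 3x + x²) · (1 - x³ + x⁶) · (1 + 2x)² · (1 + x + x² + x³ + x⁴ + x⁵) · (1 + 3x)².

602

(1 + 3x + x²) has coefficients 1,3,1 for degrees 0…2.
(1 - x³ + x⁶) has coefficients 1,0,0,-1,0,0 for degrees 0…5.
Multiplying by (1 + 2x)² gives running coefficients 1,4,4,-1,-4,-4 for degrees 0…5.
Multiplying by (1 + x + x² + x³ + x⁴ + x⁵) gives running coefficients 1,5,9,8,4,0 for degrees 0…5.
Finally multiplying by (1 + 3x)², the product of all factors after the first has coefficients 1,11,48,107,133,96 for degrees 0…5.
[x⁵] = 1·96 + 3·133 + 1·107 = 602.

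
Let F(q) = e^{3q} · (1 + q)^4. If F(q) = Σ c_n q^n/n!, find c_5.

7623

The EGF product rule gives c_5 = Σ_{k_1+k_2=5} C(5; k_1,k_2) · ∏ g_i(k_i), where e^{3q} gives (3)^k; (1+q)^4 gives the falling factorial (4)_k.
g_1(k) for k = 0…5: 1, 3, 9, 27, 81, 243.
g_2(k) for k = 0…5: 1, 4, 12, 24, 24, 0.
c_5 = Σ_k C(5,k)·g_1(k)·g_2(5−k) = 5·3·24 + 10·9·24 + 10·27·12 + 5·81·4 + 1·243·1 = 360 + 2160 + 3240 + 1620 + 243 = 7623.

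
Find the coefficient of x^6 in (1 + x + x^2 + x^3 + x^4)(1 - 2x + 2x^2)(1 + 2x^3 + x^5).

(1 + x + x^2 + x^3 + x^4) has coefficients 1,1,1,1,1 for degrees 0…4.
(1 - 2x + 2x^2) has coefficients 1,-2,2,0,0,0,0 for degrees 0…6.
Finally multiplying by (1 + 2x^3 + x^5), the product of all factors after the first has coefficients 1,-2,2,2,-4,5,-2 for degrees 0…6.
[x^6] = 1·(-2) + 1·5 + 1·(-4) + 1·2 + 1·2 = 3.

3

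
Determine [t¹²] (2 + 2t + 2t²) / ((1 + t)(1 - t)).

The denominator gives the recurrence a_n = a_(n−2) for n ≥ 3; the numerator fixes a_0 = 2, a_1 = 2, a_2 = 4.
Iterating: 2, 2, 4, 2, 4, 2, 4, 2, 4, 2, 4, 2, 4, so a_12 = 4.

4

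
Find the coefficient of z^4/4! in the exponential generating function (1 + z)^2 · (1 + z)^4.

360

The EGF product rule gives c_4 = Σ_{k_1+k_2=4} C(4; k_1,k_2) · ∏ g_i(k_i), where (1+z)^2 gives the falling factorial (2)_k; (1+z)^4 gives the falling factorial (4)_k.
g_1(k) for k = 0…4: 1, 2, 2, 0, 0.
g_2(k) for k = 0…4: 1, 4, 12, 24, 24.
c_4 = Σ_k C(4,k)·g_1(k)·g_2(4−k) = 1·1·24 + 4·2·24 + 6·2·12 = 24 + 192 + 144 = 360.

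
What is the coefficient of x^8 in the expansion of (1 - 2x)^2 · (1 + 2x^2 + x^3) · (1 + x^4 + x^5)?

-3

(1 - 2x)^2 has coefficients 1,-4,4 for degrees 0…2.
(1 + 2x^2 + x^3) has coefficients 1,0,2,1,0,0,0,0,0 for degrees 0…8.
Finally multiplying by (1 + x^4 + x^5), the product of all factors after the first has coefficients 1,0,2,1,1,1,2,3,1 for degrees 0…8.
[x^8] = 1·1 − 4·3 + 4·2 = -3.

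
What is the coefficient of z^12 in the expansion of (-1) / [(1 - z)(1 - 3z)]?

The denominator gives the recurrence a_n = 4a_(n−1) − 3a_(n−2) for n ≥ 2; the numerator fixes a_0 = -1, a_1 = -4.
Iterating: -1, -4, -13, -40, -121, -364, -1093, -3280, -9841, -29524, -88573, -265720, -797161, so a_12 = -797161.

-797161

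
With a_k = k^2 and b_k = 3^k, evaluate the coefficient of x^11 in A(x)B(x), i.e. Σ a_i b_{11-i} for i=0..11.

265642

Write out a_i and b_{11-i} for i = 0,…,11 and sum the products.
Σ = 0·177147 + 1·59049 + 4·19683 + 9·6561 + 16·2187 + 25·729 + 36·243 + 49·81 + 64·27 + 81·9 + 100·3 + 121·1 = 265642.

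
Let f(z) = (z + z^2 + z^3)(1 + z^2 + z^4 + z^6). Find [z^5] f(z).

(z + z^2 + z^3) has coefficients 0,1,1,1 for degrees 0…3.
(1 + z^2 + z^4 + z^6) has coefficients 1,0,1,0,1,0 for degrees 0…5.
[z^5] = 1·1 + 1·0 + 1·1 = 2.

2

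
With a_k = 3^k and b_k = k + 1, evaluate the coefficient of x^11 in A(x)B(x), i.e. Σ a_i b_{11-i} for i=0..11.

398574

This is [x^11] in the product of the two ordinary generating functions.
Σ = 1·12 + 3·11 + 9·10 + 27·9 + 81·8 + 243·7 + 729·6 + 2187·5 + 6561·4 + 19683·3 + 59049·2 + 177147·1 = 398574.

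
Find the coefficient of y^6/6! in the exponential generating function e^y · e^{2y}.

The EGF product rule gives c_6 = Σ_{k_1+k_2=6} C(6; k_1,k_2) · ∏ g_i(k_i), where e^y gives (1)^k; e^{2y} gives (2)^k.
g_1(k) for k = 0…6: 1, 1, 1, 1, 1, 1, 1.
g_2(k) for k = 0…6: 1, 2, 4, 8, 16, 32, 64.
c_6 = Σ_k C(6,k)·g_1(k)·g_2(6−k) = 1·1·64 + 6·1·32 + 15·1·16 + 20·1·8 + 15·1·4 + 6·1·2 + 1·1·1 = 64 + 192 + 240 + 160 + 60 + 12 + 1 = 729.

729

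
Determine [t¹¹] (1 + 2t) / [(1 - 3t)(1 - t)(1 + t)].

332150

Partial fractions give a closed form: a_n = (15/8)·3^n + (-3/4)·1^n + (-1/8)·(-1)^n.
At n = 11: a_11 = 332150.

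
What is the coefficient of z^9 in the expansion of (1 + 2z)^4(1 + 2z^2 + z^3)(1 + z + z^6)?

49

(1 + 2z)^4 has coefficients 1,8,24,32,16 for degrees 0…4.
(1 + 2z^2 + z^3) has coefficients 1,0,2,1,0,0,0,0,0,0 for degrees 0…9.
Finally multiplying by (1 + z + z^6), the product of all factors after the first has coefficients 1,1,2,3,1,0,1,0,2,1 for degrees 0…9.
[z^9] = 1·1 + 8·2 + 24·0 + 32·1 + 16·0 = 49.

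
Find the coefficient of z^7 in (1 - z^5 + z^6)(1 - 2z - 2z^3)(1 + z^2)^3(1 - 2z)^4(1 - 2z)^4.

(1 - z^5 + z^6) has coefficients 1,0,0,0,0,-1,1 for degrees 0…6.
(1 - 2z - 2z^3) has coefficients 1,-2,0,-2,0,0,0,0 for degrees 0…7.
Multiplying by (1 + z^2)^3 gives running coefficients 1,-2,3,-8,3,-12,1,-8 for degrees 0…7.
Multiplying by (1 - 2z)^4 gives running coefficients 1,-10,43,-112,219,-356,473,-528 for degrees 0…7.
Finally multiplying by (1 - 2z)^4, the product of all factors after the first has coefficients 1,-18,147,-728,2483,-6332,12849,-21656 for degrees 0…7.
[z^7] = 1·(-21656) − 1·147 + 1·(-18) = -21821.

-21821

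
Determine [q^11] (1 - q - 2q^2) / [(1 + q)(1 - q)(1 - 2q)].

1

Partial fractions give a closed form: a_n = (1)·1^n.
At n = 11: a_11 = 1.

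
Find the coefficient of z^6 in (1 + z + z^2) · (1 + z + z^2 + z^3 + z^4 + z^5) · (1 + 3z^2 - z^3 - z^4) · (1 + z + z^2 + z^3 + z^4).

(1 + z + z^2) has coefficients 1,1,1 for degrees 0…2.
(1 + z + z^2 + z^3 + z^4 + z^5) has coefficients 1,1,1,1,1,1,0 for degrees 0…6.
Multiplying by (1 + 3z^2 - z^3 - z^4) gives running coefficients 1,1,4,3,2,2,1 for degrees 0…6.
Finally multiplying by (1 + z + z^2 + z^3 + z^4), the product of all factors after the first has coefficients 1,2,6,9,11,12,12 for degrees 0…6.
[z^6] = 1·12 + 1·12 + 1·11 = 35.

35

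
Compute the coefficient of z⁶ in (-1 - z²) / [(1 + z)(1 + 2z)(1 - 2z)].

Partial fractions give a closed form: a_n = (2/3)·(-1)^n + (-5/4)·(-2)^n + (-5/12)·2^n.
At n = 6: a_6 = -106.

-106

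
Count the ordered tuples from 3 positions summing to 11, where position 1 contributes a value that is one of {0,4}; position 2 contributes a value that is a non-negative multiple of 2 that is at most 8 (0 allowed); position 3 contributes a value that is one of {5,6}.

2

The generating function for the choices is (1 + x⁴)·(1 + x² + x⁴ + x⁶ + x⁸)·(x⁵ + x⁶); the count is [x¹¹].
(1 + x⁴) has coefficients 1,0,0,0,1 for degrees 0…4.
(1 + x² + x⁴ + x⁶ + x⁸) has coefficients 1,0,1,0,1,0,1,0,1,0,0,0 for degrees 0…11.
Finally multiplying by (x⁵ + x⁶), the product of all factors after the first has coefficients 0,0,0,0,0,1,1,1,1,1,1,1 for degrees 0…11.
[x¹¹] = 1·1 + 1·1 = 2.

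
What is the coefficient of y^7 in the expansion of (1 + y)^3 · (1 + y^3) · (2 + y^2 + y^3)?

6

(1 + y)^3 has coefficients 1,3,3,1 for degrees 0…3.
(1 + y^3) has coefficients 1,0,0,1,0,0,0,0 for degrees 0…7.
Finally multiplying by (2 + y^2 + y^3), the product of all factors after the first has coefficients 2,0,1,3,0,1,1,0 for degrees 0…7.
[y^7] = 1·0 + 3·1 + 3·1 + 1·0 = 6.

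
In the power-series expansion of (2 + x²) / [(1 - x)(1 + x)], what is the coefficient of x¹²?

The denominator gives the recurrence a_n = a_(n−2) for n ≥ 3; the numerator fixes a_0 = 2, a_1 = 0, a_2 = 3.
Iterating: 2, 0, 3, 0, 3, 0, 3, 0, 3, 0, 3, 0, 3, so a_12 = 3.

3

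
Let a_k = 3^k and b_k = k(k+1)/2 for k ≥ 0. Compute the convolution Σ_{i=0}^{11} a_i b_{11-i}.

The convolution is the x^11 coefficient of A(x)B(x).
Σ = 1·66 + 3·55 + 9·45 + 27·36 + 81·28 + 243·21 + 729·15 + 2187·10 + 6561·6 + 19683·3 + 59049·1 + 177147·0 = 199248.

199248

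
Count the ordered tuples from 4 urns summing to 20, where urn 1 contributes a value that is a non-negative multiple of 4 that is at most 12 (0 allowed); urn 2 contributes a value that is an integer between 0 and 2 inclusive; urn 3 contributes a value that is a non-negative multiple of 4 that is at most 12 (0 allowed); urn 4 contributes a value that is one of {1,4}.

The generating function for the choices is (1 + t^4 + t^8 + t^12)·(1 + t + t^2)·(1 + t^4 + t^8 + t^12)·(t + t^4); the count is [t^20].
(1 + t^4 + t^8 + t^12) has coefficients 1,0,0,0,1,0,0,0,1,0,0,0,1 for degrees 0…12.
(1 + t + t^2) has coefficients 1,1,1,0,0,0,0,0,0,0,0,0,0,0,0,0,0,0,0,0,0 for degrees 0…20.
Multiplying by (1 + t^4 + t^8 + t^12) gives running coefficients 1,1,1,0,1,1,1,0,1,1,1,0,1,1,1,0,0,0,0,0,0 for degrees 0…20.
Finally multiplying by (t + t^4), the product of all factors after the first has coefficients 0,1,1,1,1,2,2,1,1,2,2,1,1,2,2,1,1,1,1,0,0 for degrees 0…20.
[t^20] = 1·0 + 1·1 + 1·1 + 1·1 = 3.

3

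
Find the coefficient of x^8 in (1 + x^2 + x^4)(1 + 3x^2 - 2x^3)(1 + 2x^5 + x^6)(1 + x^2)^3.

(1 + x^2 + x^4) has coefficients 1,0,1,0,1 for degrees 0…4.
(1 + 3x^2 - 2x^3) has coefficients 1,0,3,-2,0,0,0,0,0 for degrees 0…8.
Multiplying by (1 + 2x^5 + x^6) gives running coefficients 1,0,3,-2,0,2,1,6,-1 for degrees 0…8.
Finally multiplying by (1 + x^2)^3, the product of all factors after the first has coefficients 1,0,6,-2,12,-4,11,6,5 for degrees 0…8.
[x^8] = 1·5 + 1·11 + 1·12 = 28.

28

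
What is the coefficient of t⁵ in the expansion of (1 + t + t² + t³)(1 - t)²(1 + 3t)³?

(1 + t + t² + t³) has coefficients 1,1,1,1 for degrees 0…3.
(1 - t)² has coefficients 1,-2,1,0,0,0 for degrees 0…5.
Finally multiplying by (1 + 3t)³, the product of all factors after the first has coefficients 1,7,10,-18,-27,27 for degrees 0…5.
[t⁵] = 1·27 + 1·(-27) + 1·(-18) + 1·10 = -8.

-8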